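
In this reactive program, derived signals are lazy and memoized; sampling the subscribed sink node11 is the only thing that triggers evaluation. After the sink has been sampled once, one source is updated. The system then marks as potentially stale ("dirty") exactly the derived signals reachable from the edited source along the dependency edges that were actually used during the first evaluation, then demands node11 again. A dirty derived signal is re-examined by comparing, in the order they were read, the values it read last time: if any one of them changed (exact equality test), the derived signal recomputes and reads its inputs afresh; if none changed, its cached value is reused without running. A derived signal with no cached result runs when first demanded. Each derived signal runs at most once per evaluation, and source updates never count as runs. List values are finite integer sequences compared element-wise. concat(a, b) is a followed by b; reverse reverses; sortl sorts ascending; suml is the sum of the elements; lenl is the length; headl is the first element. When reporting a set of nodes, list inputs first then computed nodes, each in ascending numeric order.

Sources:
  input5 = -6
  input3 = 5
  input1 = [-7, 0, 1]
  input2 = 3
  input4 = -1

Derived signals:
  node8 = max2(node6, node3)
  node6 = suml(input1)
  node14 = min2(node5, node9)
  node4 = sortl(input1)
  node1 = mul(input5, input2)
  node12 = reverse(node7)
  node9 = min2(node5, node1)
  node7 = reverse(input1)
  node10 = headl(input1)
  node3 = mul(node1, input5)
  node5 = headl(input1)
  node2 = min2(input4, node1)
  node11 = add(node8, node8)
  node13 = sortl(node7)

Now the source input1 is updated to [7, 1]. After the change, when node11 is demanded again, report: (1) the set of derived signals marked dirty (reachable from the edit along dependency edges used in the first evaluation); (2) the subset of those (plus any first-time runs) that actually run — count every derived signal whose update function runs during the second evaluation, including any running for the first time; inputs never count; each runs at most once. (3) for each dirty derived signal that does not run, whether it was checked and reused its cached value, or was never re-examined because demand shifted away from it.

First demand of the output computes:
  node1 = mul(-6, 3) = -18
  node3 = mul(-18, -6) = 108
  node6 = suml([-7, 0, 1]) = -6
  node8 = max2(-6, 108) = 108
  node11 = add(108, 108) = 216

After the edit, cleaning proceeds:
  node6: a read changed (input1 [-7, 0, 1]->[7, 1]) — executes, giving 8.
  node8: a read changed (node6 -6->8) — executes, giving 108 — identical to its old value.
  node11: dirty, but its reads are unchanged (node8 unchanged, node8 unchanged); cached 216 stands.

Note the absorption at node8: it re-runs yet its value is the same, leaving the output's value untouched.

The edit dirties: node6, node8, node11.
2 derived signals run: node6, node8.
Cache hits after checking: node11.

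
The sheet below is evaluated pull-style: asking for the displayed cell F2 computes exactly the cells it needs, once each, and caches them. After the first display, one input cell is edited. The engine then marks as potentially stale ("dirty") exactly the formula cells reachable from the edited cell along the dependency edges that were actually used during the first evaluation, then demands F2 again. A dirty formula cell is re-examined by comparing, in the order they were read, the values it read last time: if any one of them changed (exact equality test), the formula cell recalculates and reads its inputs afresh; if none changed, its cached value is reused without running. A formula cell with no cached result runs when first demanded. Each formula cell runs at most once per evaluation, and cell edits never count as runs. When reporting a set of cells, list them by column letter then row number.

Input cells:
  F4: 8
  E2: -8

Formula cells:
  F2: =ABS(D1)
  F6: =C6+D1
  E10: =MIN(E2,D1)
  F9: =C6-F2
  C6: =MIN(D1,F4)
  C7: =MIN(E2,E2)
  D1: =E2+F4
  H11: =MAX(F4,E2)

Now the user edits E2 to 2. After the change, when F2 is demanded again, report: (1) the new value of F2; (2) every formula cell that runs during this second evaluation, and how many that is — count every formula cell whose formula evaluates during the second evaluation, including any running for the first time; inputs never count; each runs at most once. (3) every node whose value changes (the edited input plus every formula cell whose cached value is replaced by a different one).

First demand of the output computes:
  D1 = -8 + 8 = 0
  F2 = ABS(0) = 0

After the edit, cleaning proceeds:
  D1: a read changed (E2 -8->2) — executes, giving 10.
  F2: a read changed (D1 0->10) — executes, giving 10.

Demanding F2 again yields 10.
2 formula cells run: D1, F2.
The nodes whose values change: D1, E2, F2.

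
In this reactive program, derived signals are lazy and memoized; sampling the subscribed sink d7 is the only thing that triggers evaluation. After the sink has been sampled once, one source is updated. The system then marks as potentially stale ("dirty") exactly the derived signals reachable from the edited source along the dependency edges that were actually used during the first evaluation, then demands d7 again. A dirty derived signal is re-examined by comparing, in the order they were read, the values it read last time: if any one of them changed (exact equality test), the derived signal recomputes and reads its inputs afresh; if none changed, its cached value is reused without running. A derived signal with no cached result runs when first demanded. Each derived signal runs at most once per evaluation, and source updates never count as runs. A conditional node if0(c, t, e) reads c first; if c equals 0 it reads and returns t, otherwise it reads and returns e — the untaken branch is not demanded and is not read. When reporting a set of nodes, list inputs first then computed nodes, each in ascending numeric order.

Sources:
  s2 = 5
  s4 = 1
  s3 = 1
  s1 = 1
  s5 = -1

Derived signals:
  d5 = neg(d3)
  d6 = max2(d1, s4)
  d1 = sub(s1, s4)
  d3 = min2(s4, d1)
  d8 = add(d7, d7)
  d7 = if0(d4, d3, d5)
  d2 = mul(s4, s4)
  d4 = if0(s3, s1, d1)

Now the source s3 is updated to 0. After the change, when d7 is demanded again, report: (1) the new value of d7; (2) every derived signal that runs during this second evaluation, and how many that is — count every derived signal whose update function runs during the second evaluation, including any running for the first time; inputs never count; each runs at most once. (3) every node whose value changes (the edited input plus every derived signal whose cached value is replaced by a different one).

Demanding d7 again yields 0.
3 derived signals run: d4, d5, d7.
The nodes whose values change: s3, d4.
Note the branch switch — d5 had no cache and runs now for the first time.

First demand of the output computes:
  d1 = sub(1, 1) = 0
  d3 = min2(1, 0) = 0
  d4 = if0(s3=1 -> else branch d1) = 0
  d7 = if0(d4=0 -> then branch d3) = 0

After the edit, cleaning proceeds:
  d4: a read changed (s3 1->0) — executes, giving 1.
  d5: had never run; runs now, result 0.
  d7: a read changed (d4 0->1) — executes, giving 0 — identical to its old value.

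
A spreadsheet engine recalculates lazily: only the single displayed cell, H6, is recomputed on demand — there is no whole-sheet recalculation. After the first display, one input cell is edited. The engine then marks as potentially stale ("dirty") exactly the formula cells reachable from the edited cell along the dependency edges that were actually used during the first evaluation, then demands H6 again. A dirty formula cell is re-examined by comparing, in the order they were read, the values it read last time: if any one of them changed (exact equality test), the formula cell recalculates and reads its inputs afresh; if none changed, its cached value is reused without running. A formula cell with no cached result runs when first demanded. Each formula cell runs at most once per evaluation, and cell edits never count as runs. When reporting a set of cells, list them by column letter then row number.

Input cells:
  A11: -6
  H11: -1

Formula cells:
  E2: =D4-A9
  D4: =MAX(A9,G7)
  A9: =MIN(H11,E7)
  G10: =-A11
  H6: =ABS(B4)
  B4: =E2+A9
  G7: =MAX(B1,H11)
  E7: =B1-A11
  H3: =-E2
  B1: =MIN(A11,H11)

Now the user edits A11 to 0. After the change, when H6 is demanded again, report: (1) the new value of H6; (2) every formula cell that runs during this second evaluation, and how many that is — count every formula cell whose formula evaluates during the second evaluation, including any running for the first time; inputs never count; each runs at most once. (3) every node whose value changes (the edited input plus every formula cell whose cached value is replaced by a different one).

New value of H6: 1.
Formula cells that run: A9, B1, E7, G7 — 4 in total.
Values that change: A11, B1, E7.
Key observation: the cutoff stops propagation at D4 — its inputs' values are unchanged, so it reuses its cache.

First evaluation (everything demanded from the output):
  B1 = MIN(-6, -1) = -6
  E7 = -6 - -6 = 0
  A9 = MIN(-1, 0) = -1
  G7 = MAX(-6, -1) = -1
  D4 = MAX(-1, -1) = -1
  E2 = -1 - -1 = 0
  B4 = 0 + -1 = -1
  H6 = ABS(-1) = 1

Propagation after the edit:
  B1: runs — A11 -6->0; result -1.
  E7: runs — B1 -6->-1; A11 -6->0; result -1.
  A9: runs — E7 0->-1; result -1 (same value as before).
  G7: runs — B1 -6->-1; result -1 (same value as before).
  D4: checked — values it read are unchanged (A9 unchanged, G7 unchanged); reused cached -1 without running.
  E2: checked — values it read are unchanged (D4 unchanged, A9 unchanged); reused cached 0 without running.
  B4: checked — values it read are unchanged (E2 unchanged, A9 unchanged); reused cached -1 without running.
  H6: checked — values it read are unchanged (B4 unchanged); reused cached 1 without running.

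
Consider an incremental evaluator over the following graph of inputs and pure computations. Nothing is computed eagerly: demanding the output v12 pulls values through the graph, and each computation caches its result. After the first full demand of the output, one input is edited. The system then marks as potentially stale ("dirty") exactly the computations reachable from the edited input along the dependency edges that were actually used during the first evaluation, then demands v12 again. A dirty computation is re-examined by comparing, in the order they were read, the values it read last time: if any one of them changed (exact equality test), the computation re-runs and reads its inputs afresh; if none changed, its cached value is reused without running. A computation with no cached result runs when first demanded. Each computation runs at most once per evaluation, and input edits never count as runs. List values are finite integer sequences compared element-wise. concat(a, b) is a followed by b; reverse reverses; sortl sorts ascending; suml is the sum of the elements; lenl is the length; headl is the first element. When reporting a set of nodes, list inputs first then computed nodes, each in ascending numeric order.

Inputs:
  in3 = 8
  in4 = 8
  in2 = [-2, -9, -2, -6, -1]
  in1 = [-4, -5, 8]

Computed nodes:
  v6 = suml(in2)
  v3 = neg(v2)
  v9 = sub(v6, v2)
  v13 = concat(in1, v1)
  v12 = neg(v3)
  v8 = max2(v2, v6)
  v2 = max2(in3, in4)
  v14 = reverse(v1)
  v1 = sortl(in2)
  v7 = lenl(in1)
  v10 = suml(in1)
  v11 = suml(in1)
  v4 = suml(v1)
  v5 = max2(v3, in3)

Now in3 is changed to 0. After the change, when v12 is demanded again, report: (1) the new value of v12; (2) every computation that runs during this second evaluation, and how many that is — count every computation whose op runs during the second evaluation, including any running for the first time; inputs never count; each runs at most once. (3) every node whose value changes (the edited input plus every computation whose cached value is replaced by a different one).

v12 now evaluates to 8.
Run set: v2 (1 run).
Changed values: in3.
The important point: v2 recomputes to an identical value, and the output ends up unchanged.

Initial pass — values computed on the first demand:
  v2 = max2(8, 8) = 8
  v3 = neg(8) = -8
  v12 = neg(-8) = 8

Second demand — change propagation:
  v2: re-runs because in3 8->0; new result 8 (unchanged).
  v3: re-examined; everything it read last time is the same (v2 unchanged) — cache -8 kept, no run.
  v12: re-examined; everything it read last time is the same (v3 unchanged) — cache 8 kept, no run.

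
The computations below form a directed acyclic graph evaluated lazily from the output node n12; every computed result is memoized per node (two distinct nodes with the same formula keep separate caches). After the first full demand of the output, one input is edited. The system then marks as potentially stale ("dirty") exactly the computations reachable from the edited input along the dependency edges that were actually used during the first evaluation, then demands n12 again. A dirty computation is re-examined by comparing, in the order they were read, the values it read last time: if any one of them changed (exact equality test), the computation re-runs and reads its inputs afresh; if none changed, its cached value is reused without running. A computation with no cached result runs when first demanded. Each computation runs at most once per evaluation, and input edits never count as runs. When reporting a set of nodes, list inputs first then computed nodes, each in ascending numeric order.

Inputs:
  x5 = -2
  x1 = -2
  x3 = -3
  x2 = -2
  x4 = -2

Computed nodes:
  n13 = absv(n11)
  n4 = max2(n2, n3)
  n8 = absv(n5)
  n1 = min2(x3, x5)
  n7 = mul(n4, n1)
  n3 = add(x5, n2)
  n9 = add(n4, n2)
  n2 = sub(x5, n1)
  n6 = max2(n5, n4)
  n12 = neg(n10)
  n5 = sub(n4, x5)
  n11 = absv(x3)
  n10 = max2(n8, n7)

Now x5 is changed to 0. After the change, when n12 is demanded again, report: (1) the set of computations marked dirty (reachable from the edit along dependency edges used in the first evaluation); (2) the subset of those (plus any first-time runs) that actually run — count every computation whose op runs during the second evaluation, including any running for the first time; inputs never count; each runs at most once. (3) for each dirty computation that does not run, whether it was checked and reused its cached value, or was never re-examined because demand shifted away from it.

The edit dirties: n1, n2, n3, n4, n5, n7, n8, n10, n12.
7 computations run: n1, n2, n3, n4, n5, n7, n10.
Cache hits after checking: n8, n12.
Note where the cutoff bites: n8 is checked, finds nothing changed, and keeps its cache.

First demand of the output computes:
  n1 = min2(-3, -2) = -3
  n2 = sub(-2, -3) = 1
  n3 = add(-2, 1) = -1
  n4 = max2(1, -1) = 1
  n5 = sub(1, -2) = 3
  n7 = mul(1, -3) = -3
  n8 = absv(3) = 3
  n10 = max2(3, -3) = 3
  n12 = neg(3) = -3

After the edit, cleaning proceeds:
  n1: a read changed (x5 -2->0) — executes, giving -3 — identical to its old value.
  n2: a read changed (x5 -2->0) — executes, giving 3.
  n3: a read changed (x5 -2->0; n2 1->3) — executes, giving 3.
  n4: a read changed (n2 1->3; n3 -1->3) — executes, giving 3.
  n5: a read changed (n4 1->3; x5 -2->0) — executes, giving 3 — identical to its old value.
  n7: a read changed (n4 1->3) — executes, giving -9.
  n8: dirty, but its reads are unchanged (n5 unchanged); cached 3 stands.
  n10: a read changed (n7 -3->-9) — executes, giving 3 — identical to its old value.
  n12: dirty, but its reads are unchanged (n10 unchanged); cached -3 stands.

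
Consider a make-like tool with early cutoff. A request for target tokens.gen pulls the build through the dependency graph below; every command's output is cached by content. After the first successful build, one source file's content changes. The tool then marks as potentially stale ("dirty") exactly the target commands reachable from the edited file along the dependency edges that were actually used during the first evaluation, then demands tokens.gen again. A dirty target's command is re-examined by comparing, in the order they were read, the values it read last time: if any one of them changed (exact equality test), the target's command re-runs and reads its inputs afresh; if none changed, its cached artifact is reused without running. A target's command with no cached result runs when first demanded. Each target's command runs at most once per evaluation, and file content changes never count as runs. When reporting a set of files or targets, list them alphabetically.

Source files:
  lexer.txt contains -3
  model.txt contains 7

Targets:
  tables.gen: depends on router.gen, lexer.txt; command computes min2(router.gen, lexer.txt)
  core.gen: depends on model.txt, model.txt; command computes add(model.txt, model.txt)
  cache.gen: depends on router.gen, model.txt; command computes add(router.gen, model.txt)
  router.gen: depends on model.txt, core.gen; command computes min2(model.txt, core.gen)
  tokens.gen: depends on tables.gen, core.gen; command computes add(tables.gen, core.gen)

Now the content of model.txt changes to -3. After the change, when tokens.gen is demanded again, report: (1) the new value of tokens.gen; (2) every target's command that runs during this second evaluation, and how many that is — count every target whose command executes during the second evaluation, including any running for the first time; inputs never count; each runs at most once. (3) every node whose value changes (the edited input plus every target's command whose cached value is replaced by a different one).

Demanding tokens.gen again yields -12.
4 target commands run: core.gen, router.gen, tables.gen, tokens.gen.
The nodes whose values change: core.gen, model.txt, router.gen, tables.gen, tokens.gen.

First demand of the output computes:
  core.gen = add(7, 7) = 14
  router.gen = min2(7, 14) = 7
  tables.gen = min2(7, -3) = -3
  tokens.gen = add(-3, 14) = 11

After the edit, cleaning proceeds:
  core.gen: a read changed (model.txt 7->-3; model.txt 7->-3) — executes, giving -6.
  router.gen: a read changed (model.txt 7->-3; core.gen 14->-6) — executes, giving -6.
  tables.gen: a read changed (router.gen 7->-6) — executes, giving -6.
  tokens.gen: a read changed (tables.gen -3->-6; core.gen 14->-6) — executes, giving -12.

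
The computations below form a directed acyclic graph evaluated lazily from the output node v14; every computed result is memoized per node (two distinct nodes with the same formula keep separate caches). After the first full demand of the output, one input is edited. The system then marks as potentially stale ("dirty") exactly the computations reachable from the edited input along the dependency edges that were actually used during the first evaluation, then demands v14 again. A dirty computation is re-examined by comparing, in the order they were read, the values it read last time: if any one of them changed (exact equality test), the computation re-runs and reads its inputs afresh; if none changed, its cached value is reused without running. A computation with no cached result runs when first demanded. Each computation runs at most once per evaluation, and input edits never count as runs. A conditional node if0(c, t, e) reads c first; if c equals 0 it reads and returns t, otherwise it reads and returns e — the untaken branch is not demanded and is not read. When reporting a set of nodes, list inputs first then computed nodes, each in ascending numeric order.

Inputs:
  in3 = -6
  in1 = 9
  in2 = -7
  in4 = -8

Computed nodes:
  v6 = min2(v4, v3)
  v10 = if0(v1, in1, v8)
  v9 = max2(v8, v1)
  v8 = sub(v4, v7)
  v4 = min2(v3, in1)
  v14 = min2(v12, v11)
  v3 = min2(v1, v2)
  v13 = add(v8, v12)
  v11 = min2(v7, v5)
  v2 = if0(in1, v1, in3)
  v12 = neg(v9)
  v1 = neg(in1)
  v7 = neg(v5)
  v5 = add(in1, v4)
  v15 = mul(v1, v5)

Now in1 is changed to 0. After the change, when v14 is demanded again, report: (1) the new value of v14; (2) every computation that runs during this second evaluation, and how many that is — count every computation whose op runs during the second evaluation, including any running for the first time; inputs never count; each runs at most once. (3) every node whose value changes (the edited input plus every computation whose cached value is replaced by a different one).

Demanding v14 again yields 0.
9 computations run: v1, v2, v3, v4, v5, v8, v9, v12, v14.
The nodes whose values change: in1, v1, v2, v3, v4, v8, v9, v12.
Note where the cutoff bites: v7 is checked, finds nothing changed, and keeps its cache.

First demand of the output computes:
  v1 = neg(9) = -9
  v2 = if0(in1=9 -> else branch in3) = -6
  v3 = min2(-9, -6) = -9
  v4 = min2(-9, 9) = -9
  v5 = add(9, -9) = 0
  v7 = neg(0) = 0
  v8 = sub(-9, 0) = -9
  v9 = max2(-9, -9) = -9
  v11 = min2(0, 0) = 0
  v12 = neg(-9) = 9
  v14 = min2(9, 0) = 0

After the edit, cleaning proceeds:
  v1: a read changed (in1 9->0) — executes, giving 0.
  v2: a read changed (in1 9->0) — executes, giving 0.
  v3: a read changed (v1 -9->0; v2 -6->0) — executes, giving 0.
  v4: a read changed (v3 -9->0; in1 9->0) — executes, giving 0.
  v5: a read changed (in1 9->0; v4 -9->0) — executes, giving 0 — identical to its old value.
  v7: dirty, but its reads are unchanged (v5 unchanged); cached 0 stands.
  v8: a read changed (v4 -9->0) — executes, giving 0.
  v9: a read changed (v8 -9->0; v1 -9->0) — executes, giving 0.
  v11: dirty, but its reads are unchanged (v7 unchanged, v5 unchanged); cached 0 stands.
  v12: a read changed (v9 -9->0) — executes, giving 0.
  v14: a read changed (v12 9->0) — executes, giving 0 — identical to its old value.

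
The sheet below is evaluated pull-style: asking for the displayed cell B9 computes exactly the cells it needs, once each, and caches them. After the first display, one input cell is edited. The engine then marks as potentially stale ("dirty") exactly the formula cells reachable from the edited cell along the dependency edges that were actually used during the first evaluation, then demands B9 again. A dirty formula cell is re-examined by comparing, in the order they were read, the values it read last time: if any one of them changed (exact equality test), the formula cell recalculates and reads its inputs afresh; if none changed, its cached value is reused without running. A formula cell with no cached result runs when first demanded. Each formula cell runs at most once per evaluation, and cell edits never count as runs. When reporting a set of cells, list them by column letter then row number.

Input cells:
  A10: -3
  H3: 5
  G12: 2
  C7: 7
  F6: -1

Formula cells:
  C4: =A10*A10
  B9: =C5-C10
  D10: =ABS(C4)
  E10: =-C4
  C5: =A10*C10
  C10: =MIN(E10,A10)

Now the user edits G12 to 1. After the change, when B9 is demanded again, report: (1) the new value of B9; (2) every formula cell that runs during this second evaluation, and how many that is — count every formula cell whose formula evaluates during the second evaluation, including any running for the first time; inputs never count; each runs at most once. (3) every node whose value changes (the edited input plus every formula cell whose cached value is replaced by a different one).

First demand of the output computes:
  C4 = -3 * -3 = 9
  E10 = -(9) = -9
  C10 = MIN(-9, -3) = -9
  C5 = -3 * -9 = 27
  B9 = 27 - -9 = 36

After the edit, cleaning proceeds:
  no node depends on G12 at all; the second demand re-runs nothing.

Note the shortcut — nothing in the graph depends on G12 at all, so no recomputation happens.

Demanding B9 again yields 36.
0 formula cells run: none.
The nodes whose values change: G12.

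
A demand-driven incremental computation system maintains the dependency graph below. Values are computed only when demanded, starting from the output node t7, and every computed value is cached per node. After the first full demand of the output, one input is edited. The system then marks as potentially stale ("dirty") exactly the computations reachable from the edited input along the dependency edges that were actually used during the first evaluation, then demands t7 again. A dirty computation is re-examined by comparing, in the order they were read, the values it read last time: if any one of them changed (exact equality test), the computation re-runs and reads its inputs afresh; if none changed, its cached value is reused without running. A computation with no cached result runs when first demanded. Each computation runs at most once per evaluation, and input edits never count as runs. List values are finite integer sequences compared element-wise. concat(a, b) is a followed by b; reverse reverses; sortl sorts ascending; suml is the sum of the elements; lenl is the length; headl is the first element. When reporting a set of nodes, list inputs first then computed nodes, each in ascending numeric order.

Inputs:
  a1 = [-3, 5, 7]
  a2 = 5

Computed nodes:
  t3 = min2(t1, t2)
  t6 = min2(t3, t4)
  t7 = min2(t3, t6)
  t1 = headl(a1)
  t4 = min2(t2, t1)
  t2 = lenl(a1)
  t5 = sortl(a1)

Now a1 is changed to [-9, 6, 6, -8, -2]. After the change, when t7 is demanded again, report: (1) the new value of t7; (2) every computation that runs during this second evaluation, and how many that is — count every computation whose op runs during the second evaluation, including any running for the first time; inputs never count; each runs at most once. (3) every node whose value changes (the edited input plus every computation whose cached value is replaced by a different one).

New value of t7: -9.
Computations that run: t1, t2, t3, t4, t6, t7 — 6 in total.
Values that change: a1, t1, t2, t3, t4, t6, t7.

First evaluation (everything demanded from the output):
  t1 = headl([-3, 5, 7]) = -3
  t2 = lenl([-3, 5, 7]) = 3
  t3 = min2(-3, 3) = -3
  t4 = min2(3, -3) = -3
  t6 = min2(-3, -3) = -3
  t7 = min2(-3, -3) = -3

Propagation after the edit:
  t1: runs — a1 [-3, 5, 7]->[-9, 6, 6, -8, -2]; result -9.
  t2: runs — a1 [-3, 5, 7]->[-9, 6, 6, -8, -2]; result 5.
  t3: runs — t1 -3->-9; t2 3->5; result -9.
  t4: runs — t2 3->5; t1 -3->-9; result -9.
  t6: runs — t3 -3->-9; t4 -3->-9; result -9.
  t7: runs — t3 -3->-9; t6 -3->-9; result -9.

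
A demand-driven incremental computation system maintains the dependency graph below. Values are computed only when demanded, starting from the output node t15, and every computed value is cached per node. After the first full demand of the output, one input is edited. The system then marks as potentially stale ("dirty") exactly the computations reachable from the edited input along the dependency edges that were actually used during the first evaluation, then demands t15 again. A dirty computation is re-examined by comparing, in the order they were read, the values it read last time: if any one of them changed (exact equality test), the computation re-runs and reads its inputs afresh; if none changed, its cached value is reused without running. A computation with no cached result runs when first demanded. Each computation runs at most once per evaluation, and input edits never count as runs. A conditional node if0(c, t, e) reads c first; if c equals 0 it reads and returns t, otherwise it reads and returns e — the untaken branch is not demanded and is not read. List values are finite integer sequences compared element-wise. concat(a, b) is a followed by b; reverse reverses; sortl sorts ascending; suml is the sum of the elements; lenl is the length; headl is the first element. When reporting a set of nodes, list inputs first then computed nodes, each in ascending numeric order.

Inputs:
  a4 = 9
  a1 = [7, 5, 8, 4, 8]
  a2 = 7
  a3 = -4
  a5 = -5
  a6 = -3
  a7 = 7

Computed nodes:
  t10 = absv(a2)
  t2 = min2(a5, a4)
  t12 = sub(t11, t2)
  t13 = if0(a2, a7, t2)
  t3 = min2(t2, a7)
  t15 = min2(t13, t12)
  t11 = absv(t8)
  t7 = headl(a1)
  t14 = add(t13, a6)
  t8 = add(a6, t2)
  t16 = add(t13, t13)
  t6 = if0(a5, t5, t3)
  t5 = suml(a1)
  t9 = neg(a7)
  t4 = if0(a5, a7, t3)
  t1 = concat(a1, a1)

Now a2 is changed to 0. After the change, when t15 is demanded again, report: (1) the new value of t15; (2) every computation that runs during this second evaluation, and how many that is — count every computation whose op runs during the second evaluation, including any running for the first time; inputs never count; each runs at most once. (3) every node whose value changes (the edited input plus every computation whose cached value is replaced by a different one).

New value of t15: 7.
Computations that run: t13, t15 — 2 in total.
Values that change: a2, t13, t15.

First evaluation (everything demanded from the output):
  t2 = min2(-5, 9) = -5
  t8 = add(-3, -5) = -8
  t11 = absv(-8) = 8
  t12 = sub(8, -5) = 13
  t13 = if0(a2=7 -> else branch t2) = -5
  t15 = min2(-5, 13) = -5

Propagation after the edit:
  t13: runs — a2 7->0; result 7.
  t15: runs — t13 -5->7; result 7.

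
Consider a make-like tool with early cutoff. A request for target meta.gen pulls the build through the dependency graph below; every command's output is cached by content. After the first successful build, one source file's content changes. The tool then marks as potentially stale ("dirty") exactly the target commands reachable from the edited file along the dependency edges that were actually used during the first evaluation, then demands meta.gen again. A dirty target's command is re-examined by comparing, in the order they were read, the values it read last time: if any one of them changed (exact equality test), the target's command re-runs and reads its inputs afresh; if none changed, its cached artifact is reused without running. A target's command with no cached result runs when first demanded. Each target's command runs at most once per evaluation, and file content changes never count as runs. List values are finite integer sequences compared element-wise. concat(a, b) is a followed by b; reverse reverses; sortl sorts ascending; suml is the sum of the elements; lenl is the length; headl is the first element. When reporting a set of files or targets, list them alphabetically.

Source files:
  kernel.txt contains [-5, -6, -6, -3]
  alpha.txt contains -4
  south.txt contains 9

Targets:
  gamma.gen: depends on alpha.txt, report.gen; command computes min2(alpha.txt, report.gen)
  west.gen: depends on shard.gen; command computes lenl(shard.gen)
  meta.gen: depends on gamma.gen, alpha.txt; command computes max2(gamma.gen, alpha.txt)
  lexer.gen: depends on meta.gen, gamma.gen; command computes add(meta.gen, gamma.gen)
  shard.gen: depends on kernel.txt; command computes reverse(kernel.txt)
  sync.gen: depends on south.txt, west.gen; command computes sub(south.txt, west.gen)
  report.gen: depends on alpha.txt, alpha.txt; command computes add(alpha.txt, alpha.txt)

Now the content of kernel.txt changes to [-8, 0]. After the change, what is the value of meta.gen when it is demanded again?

Demanding meta.gen again yields -4.
Note the shortcut — kernel.txt feeds only undemanded nodes, so no recomputation happens.

First demand of the output computes:
  report.gen = add(-4, -4) = -8
  gamma.gen = min2(-4, -8) = -8
  meta.gen = max2(-8, -4) = -4

After the edit, cleaning proceeds:
  kernel.txt only reaches undemanded nodes; the second demand re-runs nothing.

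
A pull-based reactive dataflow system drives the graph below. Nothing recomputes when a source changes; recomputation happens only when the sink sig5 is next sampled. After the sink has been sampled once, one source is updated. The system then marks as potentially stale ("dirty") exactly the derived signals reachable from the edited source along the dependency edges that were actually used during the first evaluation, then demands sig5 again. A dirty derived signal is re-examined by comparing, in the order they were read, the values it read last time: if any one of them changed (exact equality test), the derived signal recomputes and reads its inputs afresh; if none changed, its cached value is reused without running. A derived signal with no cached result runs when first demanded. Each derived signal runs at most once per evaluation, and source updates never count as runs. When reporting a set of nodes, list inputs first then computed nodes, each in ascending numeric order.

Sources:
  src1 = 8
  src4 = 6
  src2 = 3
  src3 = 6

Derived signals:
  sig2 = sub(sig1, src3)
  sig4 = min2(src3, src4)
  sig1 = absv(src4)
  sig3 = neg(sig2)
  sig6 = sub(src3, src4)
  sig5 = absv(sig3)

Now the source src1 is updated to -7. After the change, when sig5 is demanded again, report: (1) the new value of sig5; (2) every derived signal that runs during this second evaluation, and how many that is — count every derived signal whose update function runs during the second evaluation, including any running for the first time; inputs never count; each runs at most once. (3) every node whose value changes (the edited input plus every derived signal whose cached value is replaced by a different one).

First evaluation (everything demanded from the output):
  sig1 = absv(6) = 6
  sig2 = sub(6, 6) = 0
  sig3 = neg(0) = 0
  sig5 = absv(0) = 0

Propagation after the edit:
  src1 feeds no computation that the output demands — nothing is marked dirty and nothing runs.

Key observation: src1 is never demanded by the output, so the edit triggers no recomputation at all.

New value of sig5: 0.
Derived signals that run: none — 0 in total.
Values that change: src1.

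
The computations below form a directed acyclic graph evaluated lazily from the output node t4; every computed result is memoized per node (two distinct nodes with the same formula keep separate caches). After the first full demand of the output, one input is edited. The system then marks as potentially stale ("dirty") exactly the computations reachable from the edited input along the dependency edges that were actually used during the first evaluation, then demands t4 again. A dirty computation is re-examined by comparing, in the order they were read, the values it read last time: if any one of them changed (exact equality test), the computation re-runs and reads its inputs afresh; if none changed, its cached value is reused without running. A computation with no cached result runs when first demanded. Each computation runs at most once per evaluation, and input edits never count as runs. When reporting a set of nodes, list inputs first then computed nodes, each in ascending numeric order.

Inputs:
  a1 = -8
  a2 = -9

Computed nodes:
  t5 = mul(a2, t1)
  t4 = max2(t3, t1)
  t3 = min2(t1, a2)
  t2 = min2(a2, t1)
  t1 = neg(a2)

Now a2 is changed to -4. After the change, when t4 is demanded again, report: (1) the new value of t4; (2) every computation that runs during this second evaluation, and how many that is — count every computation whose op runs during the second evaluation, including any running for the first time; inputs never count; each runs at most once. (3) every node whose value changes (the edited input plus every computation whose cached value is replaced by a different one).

First demand of the output computes:
  t1 = neg(-9) = 9
  t3 = min2(9, -9) = -9
  t4 = max2(-9, 9) = 9

After the edit, cleaning proceeds:
  t1: a read changed (a2 -9->-4) — executes, giving 4.
  t3: a read changed (t1 9->4; a2 -9->-4) — executes, giving -4.
  t4: a read changed (t3 -9->-4; t1 9->4) — executes, giving 4.

Demanding t4 again yields 4.
3 computations run: t1, t3, t4.
The nodes whose values change: a2, t1, t3, t4.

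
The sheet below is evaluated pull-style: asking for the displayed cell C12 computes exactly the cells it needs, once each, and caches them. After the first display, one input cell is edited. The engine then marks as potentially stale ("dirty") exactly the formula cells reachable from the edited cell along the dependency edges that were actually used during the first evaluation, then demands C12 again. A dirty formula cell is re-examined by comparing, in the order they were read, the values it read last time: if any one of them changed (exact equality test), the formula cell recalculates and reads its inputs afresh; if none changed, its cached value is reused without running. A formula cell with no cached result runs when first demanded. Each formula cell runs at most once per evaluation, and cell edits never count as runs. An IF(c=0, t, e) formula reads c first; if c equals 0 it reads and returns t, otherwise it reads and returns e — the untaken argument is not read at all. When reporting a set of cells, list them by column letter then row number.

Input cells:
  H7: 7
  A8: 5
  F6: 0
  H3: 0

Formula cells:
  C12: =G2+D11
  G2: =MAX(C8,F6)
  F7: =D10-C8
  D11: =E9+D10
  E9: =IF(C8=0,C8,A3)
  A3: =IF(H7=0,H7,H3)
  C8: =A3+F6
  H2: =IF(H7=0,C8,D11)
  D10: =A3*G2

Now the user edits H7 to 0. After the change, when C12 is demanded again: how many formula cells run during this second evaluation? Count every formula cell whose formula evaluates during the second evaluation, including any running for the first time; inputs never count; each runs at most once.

First demand of the output computes:
  A3 = IF(H7=0: H7=7 -> else branch H3) = 0
  C8 = 0 + 0 = 0
  E9 = IF(C8=0: C8=0 -> then branch C8) = 0
  G2 = MAX(0, 0) = 0
  D10 = 0 * 0 = 0
  D11 = 0 + 0 = 0
  C12 = 0 + 0 = 0

After the edit, cleaning proceeds:
  A3: a read changed (H7 7->0) — executes, giving 0 — identical to its old value.
  C8: dirty, but its reads are unchanged (A3 unchanged, F6 unchanged); cached 0 stands.
  E9: dirty, but its reads are unchanged (C8 unchanged, C8 unchanged); cached 0 stands.
  G2: dirty, but its reads are unchanged (C8 unchanged, F6 unchanged); cached 0 stands.
  D10: dirty, but its reads are unchanged (A3 unchanged, G2 unchanged); cached 0 stands.
  D11: dirty, but its reads are unchanged (E9 unchanged, D10 unchanged); cached 0 stands.
  C12: dirty, but its reads are unchanged (G2 unchanged, D11 unchanged); cached 0 stands.

Note the absorption at A3: it re-runs yet its value is the same, leaving the output's value untouched.

1 formula cells run: A3.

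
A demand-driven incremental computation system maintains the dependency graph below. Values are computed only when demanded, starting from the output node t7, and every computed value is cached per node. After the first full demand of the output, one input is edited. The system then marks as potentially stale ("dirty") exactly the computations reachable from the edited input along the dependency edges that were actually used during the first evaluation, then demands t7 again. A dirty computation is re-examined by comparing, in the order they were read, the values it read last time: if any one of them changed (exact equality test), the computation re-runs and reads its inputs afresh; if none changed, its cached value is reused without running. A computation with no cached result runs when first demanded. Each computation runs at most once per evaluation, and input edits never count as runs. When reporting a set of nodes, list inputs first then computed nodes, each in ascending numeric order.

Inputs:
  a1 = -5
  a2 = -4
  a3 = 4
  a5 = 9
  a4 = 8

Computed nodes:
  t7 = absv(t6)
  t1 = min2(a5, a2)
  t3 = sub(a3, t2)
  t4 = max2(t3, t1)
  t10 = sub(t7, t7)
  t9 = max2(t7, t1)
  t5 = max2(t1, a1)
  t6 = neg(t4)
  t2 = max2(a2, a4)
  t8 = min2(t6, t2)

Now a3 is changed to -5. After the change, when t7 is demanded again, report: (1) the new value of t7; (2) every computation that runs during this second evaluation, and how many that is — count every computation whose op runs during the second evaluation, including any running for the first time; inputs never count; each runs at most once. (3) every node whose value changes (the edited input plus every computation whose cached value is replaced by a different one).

New value of t7: 4.
Computations that run: t3, t4 — 2 in total.
Values that change: a3, t3.
Key observation: the change is absorbed at t4 — it re-runs but produces the same value, and the output's value is unchanged.

First evaluation (everything demanded from the output):
  t1 = min2(9, -4) = -4
  t2 = max2(-4, 8) = 8
  t3 = sub(4, 8) = -4
  t4 = max2(-4, -4) = -4
  t6 = neg(-4) = 4
  t7 = absv(4) = 4

Propagation after the edit:
  t3: runs — a3 4->-5; result -13.
  t4: runs — t3 -4->-13; result -4 (same value as before).
  t6: checked — values it read are unchanged (t4 unchanged); reused cached 4 without running.
  t7: checked — values it read are unchanged (t6 unchanged); reused cached 4 without running.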